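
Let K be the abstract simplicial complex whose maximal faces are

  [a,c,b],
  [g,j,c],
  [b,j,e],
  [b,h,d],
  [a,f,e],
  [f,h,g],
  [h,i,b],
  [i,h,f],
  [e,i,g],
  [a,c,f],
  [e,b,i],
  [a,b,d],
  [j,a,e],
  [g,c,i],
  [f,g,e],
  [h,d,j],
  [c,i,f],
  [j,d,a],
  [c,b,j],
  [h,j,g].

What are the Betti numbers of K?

b_0 = 1, b_1 = 1, b_2 = 0.

Order the vertices as a < b < c < d < e < f < g < h < i < j. Listing each simplex with vertices in this order, K has dimension 2 with simplices:

  0-simplices (10): a, b, c, d, e, f, g, h, i, j
  1-simplices (30): ab, ac, ad, ae, af, aj, bc, bd, be, bh, bi, bj, cf, cg, ci, cj, dh, dj, ef, eg, ei, ej, fg, fh, fi, gh, gi, gj, hi, hj
  2-simplices (20): abc, abd, acf, adj, aef, aej, bcj, bdh, bei, bej, bhi, cfi, cgi, cgj, dhj, efg, egi, fgh, fhi, ghj

so the chain groups are C_0 ≅ Z^10, C_1 ≅ Z^30, C_2 ≅ Z^20.

∂_1: C_1 → C_0 sends each edge [p,q] (with p < q) to q − p. For instance
  ∂cg = g − c.
The 10×30 boundary matrix has rank 9 and Smith normal form diag(1,1,1,1,1,1,1,1,1).

Boundary ∂_2: C_2 → C_1 maps a triangle to the signed sum of its edges. For instance
  ∂cgj = gj − cj + cg,
  ∂bdh = dh − bh + bd.
This gives a 30×20 integer matrix of rank 20; reducing to Smith normal form yields diagonal entries (1,1,1,1,1,1,1,1,1,1,1,1,1,1,1,1,1,1,1,2).

Now H_k = ker ∂_k / im ∂_{k+1}, so:

  H_0: rank C_0 − rank ∂_1 = 10 − 9 = 1, and the invariant factors of ∂_1 are all 1, so H_0 ≅ Z.
  H_1: rank ker ∂_1 − rank ∂_2 = (30 − 9) − 20 = 1, and ∂_2 has invariant factor 2 > 1, so H_1 ≅ Z × Z/2.
  H_2: rank ker ∂_2 − rank ∂_3 = (20 − 20) − 0 = 0, and there is no ∂_3, so H_2 ≅ 0.

(K is a triangulation of the Klein bottle.)

Hence the Betti numbers are b_0 = 1, b_1 = 1, b_2 = 0.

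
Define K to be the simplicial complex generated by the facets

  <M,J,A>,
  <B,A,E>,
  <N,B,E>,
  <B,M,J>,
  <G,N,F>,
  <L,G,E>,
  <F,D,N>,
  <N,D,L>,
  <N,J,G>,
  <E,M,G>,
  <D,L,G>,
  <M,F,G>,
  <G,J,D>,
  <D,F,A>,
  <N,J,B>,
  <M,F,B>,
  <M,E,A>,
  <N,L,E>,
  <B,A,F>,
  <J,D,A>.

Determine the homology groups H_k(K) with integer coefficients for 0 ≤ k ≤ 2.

Fix the vertex order A < B < D < E < F < G < J < L < M < N and write every simplex with vertices in increasing order. Then dim K = 2 and the simplices of K are:

  0-simplices (10): A, B, D, E, F, G, J, L, M, N
  1-simplices (30): AB, AD, AE, AF, AJ, AM, BE, BF, BJ, BM, BN, DF, DG, DJ, DL, DN, EG, EL, EM, EN, FG, FM, FN, GJ, GL, GM, GN, JM, JN, LN
  2-simplices (20): ABE, ABF, ADF, ADJ, AEM, AJM, BEN, BFM, BJM, BJN, DFN, DGJ, DGL, DLN, EGL, EGM, ELN, FGM, FGN, GJN

Hence C_0 ≅ Z^10, C_1 ≅ Z^30, C_2 ≅ Z^20.

∂_1: C_1 → C_0 maps an edge to its endpoints' difference, ∂[p,q] = q − p.
The resulting 10×30 matrix has rank 9, and its Smith normal form has invariant factors (1,1,1,1,1,1,1,1,1).

The boundary map ∂_2: C_2 → C_1 acts by ∂[p,q,r] = [q,r] − [p,r] + [p,q]. For instance
  ∂BJM = JM − BM + BJ,
  ∂DLN = LN − DN + DL.
The 30×20 boundary matrix has rank 20 and Smith normal form diag(1,1,1,1,1,1,1,1,1,1,1,1,1,1,1,1,1,1,1,2).

Reading off H_k = ker ∂_k / im ∂_{k+1}:

  H_0: rank C_0 − rank ∂_1 = 10 − 9 = 1, and the invariant factors of ∂_1 are all 1, so H_0 = Z.
  H_1: rank ker ∂_1 − rank ∂_2 = (30 − 9) − 20 = 1, and ∂_2 has invariant factor 2 > 1, so H_1 = Z ⊕ Z/2.
  H_2: rank ker ∂_2 − rank ∂_3 = (20 − 20) − 0 = 0, and there is no ∂_3, so H_2 = 0.

As a check, the Euler characteristic is 10 − 30 + 20 = 0, which agrees with 1 − 1 + 0 = 0.
(K is a triangulation of the Klein bottle.)

H_0 ≅ Z,  H_1 ≅ Z ⊕ Z/2,  H_2 = 0.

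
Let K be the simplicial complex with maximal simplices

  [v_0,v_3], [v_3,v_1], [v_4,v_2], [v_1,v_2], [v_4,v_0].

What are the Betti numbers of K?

We work with the vertex ordering v_0 < v_1 < v_2 < v_3 < v_4. The simplices of K, each written with vertices in increasing order, are:

  0-simplices (5): [v_0], [v_1], [v_2], [v_3], [v_4]
  1-simplices (5): [v_0,v_3], [v_0,v_4], [v_1,v_2], [v_1,v_3], [v_2,v_4]

Hence C_0 ≅ Z^5, C_1 ≅ Z^5.

∂_1: C_1 → C_0 maps an edge to its endpoints' difference, ∂[p,q] = q − p.
As a 5×5 matrix over Z this has rank 4, with invariant factors (1,1,1,1).

From H_k ≅ ker(∂_k) / im(∂_{k+1}) we obtain:

  H_0: rank C_0 − rank ∂_1 = 5 − 4 = 1, and the invariant factors of ∂_1 are all 1, so H_0 ≅ Z.
  H_1: rank ker ∂_1 − rank ∂_2 = (5 − 4) − 0 = 1, and there is no ∂_2, so H_1 ≅ Z.

Hence the Betti numbers are b_0 = 1, b_1 = 1.

b_0 = 1, b_1 = 1.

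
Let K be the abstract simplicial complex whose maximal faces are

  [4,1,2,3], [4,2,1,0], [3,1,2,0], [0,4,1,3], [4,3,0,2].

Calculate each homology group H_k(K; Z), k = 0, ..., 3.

K has 5 vertices, 10 edges, 10 triangles, 5 3-simplices.
rank ∂_0 = 0, rank ∂_1 = 4 ⇒ b_0 = 5 − 0 − 4 = 1; all invariant factors of ∂_1 are 1 so no torsion. So H_0 = Z.
rank ∂_1 = 4, rank ∂_2 = 6 ⇒ b_1 = 10 − 4 − 6 = 0; all invariant factors of ∂_2 are 1 so no torsion. So H_1 = 0.
rank ∂_2 = 6, rank ∂_3 = 4 ⇒ b_2 = 10 − 6 − 4 = 0; all invariant factors of ∂_3 are 1 so no torsion. So H_2 = 0.
rank ∂_3 = 4, rank ∂_4 = 0 ⇒ b_3 = 5 − 4 − 0 = 1. So H_3 = Z.

H_0 ≅ Z,  H_1 = 0,  H_2 = 0,  H_3 ≅ Z.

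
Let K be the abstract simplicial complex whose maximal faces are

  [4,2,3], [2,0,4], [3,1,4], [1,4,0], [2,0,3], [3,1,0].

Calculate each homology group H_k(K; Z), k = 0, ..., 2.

H_0 ≅ Z,  H_1 = 0,  H_2 ≅ Z.

Order the vertices as 0 < 1 < 2 < 3 < 4. Listing each simplex with vertices in this order, K has dimension 2 with simplices:

  0-simplices (5): [0], [1], [2], [3], [4]
  1-simplices (9): [0,1], [0,2], [0,3], [0,4], [1,3], [1,4], [2,3], [2,4], [3,4]
  2-simplices (6): [0,1,3], [0,1,4], [0,2,3], [0,2,4], [1,3,4], [2,3,4]

giving chain groups C_0 ≅ Z^5, C_1 ≅ Z^9, C_2 ≅ Z^6.

∂_1: C_1 → C_0 sends each edge [p,q] (with p < q) to q − p. For instance
  ∂[2,4] = [4] − [2].
As a 5×9 matrix over Z this has rank 4, with invariant factors (1,1,1,1).

∂_2: C_2 → C_1 sends each 2-simplex [p,q,r] to [q,r] − [p,r] + [p,q]. For instance
  ∂[0,1,4] = [1,4] − [0,4] + [0,1],
  ∂[0,2,4] = [2,4] − [0,4] + [0,2].
The 9×6 boundary matrix has rank 5 and Smith normal form diag(1,1,1,1,1).

Computing H_k = (kernel of ∂_k) / (image of ∂_{k+1}):

  H_0: rank C_0 − rank ∂_1 = 5 − 4 = 1, and the invariant factors of ∂_1 are all 1, so H_0 = Z.
  H_1: rank ker ∂_1 − rank ∂_2 = (9 − 4) − 5 = 0, and the invariant factors of ∂_2 are all 1, so H_1 = 0.
  H_2: rank ker ∂_2 − rank ∂_3 = (6 − 5) − 0 = 1, and there is no ∂_3, so H_2 = Z.

(K is a triangulation of the 2-sphere S^2.)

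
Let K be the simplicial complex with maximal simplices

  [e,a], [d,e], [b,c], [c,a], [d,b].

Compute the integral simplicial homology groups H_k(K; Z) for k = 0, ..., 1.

Fix the vertex order a < b < c < d < e and write every simplex with vertices in increasing order. Then dim K = 1 and the simplices of K are:

  0-simplices (5): a, b, c, d, e
  1-simplices (5): ac, ae, bc, bd, de

so the chain groups are C_0 ≅ Z^5, C_1 ≅ Z^5.

The boundary map ∂_1: C_1 → C_0 is given by ∂[p,q] = [q] − [p].
As a 5×5 matrix over Z this has rank 4, with invariant factors (1,1,1,1).

Reading off H_k = ker ∂_k / im ∂_{k+1}:

  H_0: rank C_0 − rank ∂_1 = 5 − 4 = 1, and the invariant factors of ∂_1 are all 1, so H_0 = Z.
  H_1: rank ker ∂_1 − rank ∂_2 = (5 − 4) − 0 = 1, and there is no ∂_2, so H_1 = Z.

(K is a triangulation of the circle S^1.)

H_0 ≅ Z,  H_1 ≅ Z.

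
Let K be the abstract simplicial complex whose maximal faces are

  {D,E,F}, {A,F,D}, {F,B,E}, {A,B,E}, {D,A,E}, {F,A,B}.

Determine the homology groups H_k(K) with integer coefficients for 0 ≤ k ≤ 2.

Fix the vertex order A < B < D < E < F and write every simplex with vertices in increasing order. Then dim K = 2 and the simplices of K are:

  0-simplices (5): A, B, D, E, F
  1-simplices (9): AB, AD, AE, AF, BE, BF, DE, DF, EF
  2-simplices (6): ABE, ABF, ADE, ADF, BEF, DEF

giving chain groups C_0 ≅ Z^5, C_1 ≅ Z^9, C_2 ≅ Z^6.

The boundary map ∂_1: C_1 → C_0 sends each edge [p,q] (with p < q) to q − p. For instance
  ∂AE = E − A.
The 5×9 boundary matrix has rank 4 and Smith normal form diag(1,1,1,1).

The boundary map ∂_2: C_2 → C_1 acts by ∂[p,q,r] = [q,r] − [p,r] + [p,q]. For instance
  ∂ABE = BE − AE + AB,
  ∂ADE = DE − AE + AD.
This gives a 9×6 integer matrix of rank 5; reducing to Smith normal form yields diagonal entries (1,1,1,1,1).

From H_k ≅ ker(∂_k) / im(∂_{k+1}) we obtain:

  H_0: rank C_0 − rank ∂_1 = 5 − 4 = 1, and the invariant factors of ∂_1 are all 1, so H_0 = Z.
  H_1: rank ker ∂_1 − rank ∂_2 = (9 − 4) − 5 = 0, and the invariant factors of ∂_2 are all 1, so H_1 = 0.
  H_2: rank ker ∂_2 − rank ∂_3 = (6 − 5) − 0 = 1, and there is no ∂_3, so H_2 = Z.

As a check, the Euler characteristic is 5 − 9 + 6 = 2, which agrees with 1 − 0 + 1 = 2.

H_0 = Z,  H_1 = 0,  H_2 = Z.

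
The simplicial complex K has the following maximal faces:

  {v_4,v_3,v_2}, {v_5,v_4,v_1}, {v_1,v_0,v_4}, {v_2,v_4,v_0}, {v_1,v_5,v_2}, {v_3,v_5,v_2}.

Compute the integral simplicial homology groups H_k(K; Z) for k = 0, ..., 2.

H_0 ≅ Z,  H_1 ≅ Z,  H_2 = 0.

Take the total order v_0 < v_1 < v_2 < v_3 < v_4 < v_5 on the vertex set. Then K (dimension 2) consists of the simplices:

  0-simplices (6): [v_0], [v_1], [v_2], [v_3], [v_4], [v_5]
  1-simplices (12): [v_0,v_1], [v_0,v_2], [v_0,v_4], [v_1,v_2], [v_1,v_4], [v_1,v_5], [v_2,v_3], [v_2,v_4], [v_2,v_5], [v_3,v_4], [v_3,v_5], [v_4,v_5]
  2-simplices (6): [v_0,v_1,v_4], [v_0,v_2,v_4], [v_1,v_2,v_5], [v_1,v_4,v_5], [v_2,v_3,v_4], [v_2,v_3,v_5]

so the chain groups are C_0 ≅ Z^6, C_1 ≅ Z^12, C_2 ≅ Z^6.

The boundary map ∂_1: C_1 → C_0 is given by ∂[p,q] = [q] − [p]. For instance
  ∂[v_0,v_2] = [v_2] − [v_0].
The 6×12 boundary matrix has rank 5 and Smith normal form diag(1,1,1,1,1).

The boundary map ∂_2: C_2 → C_1 maps a triangle to the signed sum of its edges. For instance
  ∂[v_0,v_2,v_4] = [v_2,v_4] − [v_0,v_4] + [v_0,v_2],
  ∂[v_1,v_4,v_5] = [v_4,v_5] − [v_1,v_5] + [v_1,v_4].
This gives a 12×6 integer matrix of rank 6; reducing to Smith normal form yields diagonal entries (1,1,1,1,1,1).

Now H_k = ker ∂_k / im ∂_{k+1}, so:

  H_0: rank C_0 − rank ∂_1 = 6 − 5 = 1, and the invariant factors of ∂_1 are all 1, so H_0 = Z.
  H_1: rank ker ∂_1 − rank ∂_2 = (12 − 5) − 6 = 1, and the invariant factors of ∂_2 are all 1, so H_1 = Z.
  H_2: rank ker ∂_2 − rank ∂_3 = (6 − 6) − 0 = 0, and there is no ∂_3, so H_2 = 0.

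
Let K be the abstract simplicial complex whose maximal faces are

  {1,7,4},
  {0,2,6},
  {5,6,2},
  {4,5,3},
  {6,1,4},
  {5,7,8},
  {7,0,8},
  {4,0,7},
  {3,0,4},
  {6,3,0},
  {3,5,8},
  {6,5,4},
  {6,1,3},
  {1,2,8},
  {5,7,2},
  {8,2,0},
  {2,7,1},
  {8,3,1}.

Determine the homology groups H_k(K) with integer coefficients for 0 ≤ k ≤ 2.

H_0 = Z,  H_1 = Z ⊕ Z/2Z,  H_2 = 0.

Fix the vertex order 0 < 1 < 2 < 3 < 4 < 5 < 6 < 7 < 8 and write every simplex with vertices in increasing order. Then dim K = 2 and the simplices of K are:

  0-simplices (9): [0], [1], [2], [3], [4], [5], [6], [7], [8]
  1-simplices (27): (27 of them)
  2-simplices (18): [0,2,6], [0,2,8], [0,3,4], [0,3,6], [0,4,7], [0,7,8], [1,2,7], [1,2,8], [1,3,6], [1,3,8], [1,4,6], [1,4,7], [2,5,6], [2,5,7], [3,4,5], [3,5,8], [4,5,6], [5,7,8]

giving chain groups C_0 ≅ Z^9, C_1 ≅ Z^27, C_2 ≅ Z^18.

∂_1: C_1 → C_0 is given by ∂[p,q] = [q] − [p].
This gives a 9×27 integer matrix of rank 8; reducing to Smith normal form yields diagonal entries (1,1,1,1,1,1,1,1).

∂_2: C_2 → C_1 sends each 2-simplex [p,q,r] to [q,r] − [p,r] + [p,q]. For instance
  ∂[4,5,6] = [5,6] − [4,6] + [4,5],
  ∂[0,4,7] = [4,7] − [0,7] + [0,4].
This gives a 27×18 integer matrix of rank 18; reducing to Smith normal form yields diagonal entries (1,1,1,1,1,1,1,1,1,1,1,1,1,1,1,1,1,2).

From H_k ≅ ker(∂_k) / im(∂_{k+1}) we obtain:

  H_0: rank C_0 − rank ∂_1 = 9 − 8 = 1, and the invariant factors of ∂_1 are all 1, so H_0 = Z.
  H_1: rank ker ∂_1 − rank ∂_2 = (27 − 8) − 18 = 1, and ∂_2 has invariant factor 2 > 1, so H_1 = Z ⊕ Z/2Z.
  H_2: rank ker ∂_2 − rank ∂_3 = (18 − 18) − 0 = 0, and there is no ∂_3, so H_2 = 0.

As a check, the Euler characteristic is 9 − 27 + 18 = 0, which agrees with 1 − 1 + 0 = 0.
(K is a triangulation of the Klein bottle.)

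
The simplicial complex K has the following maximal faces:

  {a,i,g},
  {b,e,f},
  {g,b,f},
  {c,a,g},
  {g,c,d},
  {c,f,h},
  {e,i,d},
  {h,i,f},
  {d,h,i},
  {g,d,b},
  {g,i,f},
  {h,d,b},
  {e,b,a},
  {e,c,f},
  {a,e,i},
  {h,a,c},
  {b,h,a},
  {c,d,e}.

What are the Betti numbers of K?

b_0 = 1, b_1 = 2, b_2 = 1.

We work with the vertex ordering a < b < c < d < e < f < g < h < i. The simplices of K, each written with vertices in increasing order, are:

  0-simplices (9): a, b, c, d, e, f, g, h, i
  1-simplices (27): ab, ac, ae, ag, ah, ai, bd, be, bf, bg, bh, cd, ce, cf, cg, ch, de, dg, dh, di, ef, ei, fg, fh, fi, gi, hi
  2-simplices (18): abe, abh, acg, ach, aei, agi, bdg, bdh, bef, bfg, cde, cdg, cef, cfh, dei, dhi, fgi, fhi

giving chain groups C_0 ≅ Z^9, C_1 ≅ Z^27, C_2 ≅ Z^18.

The boundary map ∂_1: C_1 → C_0 sends each edge [p,q] (with p < q) to q − p. For instance
  ∂cf = f − c.
As a 9×27 matrix over Z this has rank 8, with invariant factors (1,1,1,1,1,1,1,1).

∂_2: C_2 → C_1 maps a triangle to the signed sum of its edges. For instance
  ∂dhi = hi − di + dh,
  ∂bfg = fg − bg + bf.
The resulting 27×18 matrix has rank 17, and its Smith normal form has invariant factors (1,1,1,1,1,1,1,1,1,1,1,1,1,1,1,1,1).

Now H_k = ker ∂_k / im ∂_{k+1}, so:

  H_0: rank C_0 − rank ∂_1 = 9 − 8 = 1, and the invariant factors of ∂_1 are all 1, so H_0 = Z.
  H_1: rank ker ∂_1 − rank ∂_2 = (27 − 8) − 17 = 2, and the invariant factors of ∂_2 are all 1, so H_1 = Z^2.
  H_2: rank ker ∂_2 − rank ∂_3 = (18 − 17) − 0 = 1, and there is no ∂_3, so H_2 = Z.

(K is a triangulation of the torus T^2.)

Hence the Betti numbers are b_0 = 1, b_1 = 2, b_2 = 1.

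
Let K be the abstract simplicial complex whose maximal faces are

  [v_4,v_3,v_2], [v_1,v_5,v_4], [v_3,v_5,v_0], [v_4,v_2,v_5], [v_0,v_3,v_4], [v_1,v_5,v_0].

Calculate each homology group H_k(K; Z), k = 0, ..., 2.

H_0 ≅ Z,  H_1 ≅ Z,  H_2 = 0.

K has 6 vertices, 12 edges, 6 triangles.
rank ∂_0 = 0, rank ∂_1 = 5 ⇒ b_0 = 6 − 0 − 5 = 1; all invariant factors of ∂_1 are 1 so no torsion. So H_0 = Z.
rank ∂_1 = 5, rank ∂_2 = 6 ⇒ b_1 = 12 − 5 − 6 = 1; all invariant factors of ∂_2 are 1 so no torsion. So H_1 = Z.
rank ∂_2 = 6, rank ∂_3 = 0 ⇒ b_2 = 6 − 6 − 0 = 0. So H_2 = 0.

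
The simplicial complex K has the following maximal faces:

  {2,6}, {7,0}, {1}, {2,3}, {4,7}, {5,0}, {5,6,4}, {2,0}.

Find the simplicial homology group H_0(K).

Fix the vertex order 0 < 1 < 2 < 3 < 4 < 5 < 6 < 7 and write every simplex with vertices in increasing order. Then dim K = 2 and the simplices of K are:

  0-simplices (8): [0], [1], [2], [3], [4], [5], [6], [7]
  1-simplices (9): [0,2], [0,5], [0,7], [2,3], [2,6], [4,5], [4,6], [4,7], [5,6]
  2-simplices (1): [4,5,6]

Hence C_0 ≅ Z^8, C_1 ≅ Z^9, C_2 ≅ Z^1.

Boundary ∂_1: C_1 → C_0 is given by ∂[p,q] = [q] − [p]. For instance
  ∂[4,7] = [7] − [4].
The 8×9 boundary matrix has rank 6 and Smith normal form diag(1,1,1,1,1,1).

The boundary map ∂_2: C_2 → C_1 maps a triangle to the signed sum of its edges. For instance
  ∂[4,5,6] = [5,6] − [4,6] + [4,5].
The resulting 9×1 matrix has rank 1, and its Smith normal form has invariant factors (1).

Reading off H_k = ker ∂_k / im ∂_{k+1}:

  H_0: rank C_0 − rank ∂_1 = 8 − 6 = 2, and the invariant factors of ∂_1 are all 1, so H_0 = Z^2.

H_0 ≅ Z^2.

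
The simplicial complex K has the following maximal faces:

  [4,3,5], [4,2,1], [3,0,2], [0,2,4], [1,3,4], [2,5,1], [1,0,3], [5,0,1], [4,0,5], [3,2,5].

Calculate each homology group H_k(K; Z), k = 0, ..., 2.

Order the vertices as 0 < 1 < 2 < 3 < 4 < 5. Listing each simplex with vertices in this order, K has dimension 2 with simplices:

  0-simplices (6): [0], [1], [2], [3], [4], [5]
  1-simplices (15): [0,1], [0,2], [0,3], [0,4], [0,5], [1,2], [1,3], [1,4], [1,5], [2,3], [2,4], [2,5], [3,4], [3,5], [4,5]
  2-simplices (10): [0,1,3], [0,1,5], [0,2,3], [0,2,4], [0,4,5], [1,2,4], [1,2,5], [1,3,4], [2,3,5], [3,4,5]

so the chain groups are C_0 ≅ Z^6, C_1 ≅ Z^15, C_2 ≅ Z^10.

Boundary ∂_1: C_1 → C_0 is given by ∂[p,q] = [q] − [p].
The 6×15 boundary matrix has rank 5 and Smith normal form diag(1,1,1,1,1).

∂_2: C_2 → C_1 acts by ∂[p,q,r] = [q,r] − [p,r] + [p,q]. For instance
  ∂[1,2,5] = [2,5] − [1,5] + [1,2],
  ∂[0,2,3] = [2,3] − [0,3] + [0,2].
The resulting 15×10 matrix has rank 10, and its Smith normal form has invariant factors (1,1,1,1,1,1,1,1,1,2).

Reading off H_k = ker ∂_k / im ∂_{k+1}:

  H_0: rank C_0 − rank ∂_1 = 6 − 5 = 1, and the invariant factors of ∂_1 are all 1, so H_0 ≅ Z.
  H_1: rank ker ∂_1 − rank ∂_2 = (15 − 5) − 10 = 0, and ∂_2 has invariant factor 2 > 1, so H_1 ≅ Z/2Z.
  H_2: rank ker ∂_2 − rank ∂_3 = (10 − 10) − 0 = 0, and there is no ∂_3, so H_2 ≅ 0.

As a check, the Euler characteristic is 6 − 15 + 10 = 1, which agrees with 1 − 0 + 0 = 1.

H_0 ≅ Z,  H_1 ≅ Z/2Z,  H_2 = 0.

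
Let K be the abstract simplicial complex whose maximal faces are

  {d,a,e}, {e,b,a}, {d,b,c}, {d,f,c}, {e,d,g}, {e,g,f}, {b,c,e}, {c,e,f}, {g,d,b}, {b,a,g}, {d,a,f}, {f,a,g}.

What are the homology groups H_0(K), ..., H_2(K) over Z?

H_0 = Z,  H_1 = Z/2,  H_2 = 0.

Order the vertices as a < b < c < d < e < f < g. Listing each simplex with vertices in this order, K has dimension 2 with simplices:

  0-simplices (7): a, b, c, d, e, f, g
  1-simplices (18): ab, ad, ae, af, ag, bc, bd, be, bg, cd, ce, cf, de, df, dg, ef, eg, fg
  2-simplices (12): abe, abg, ade, adf, afg, bcd, bce, bdg, cdf, cef, deg, efg

giving chain groups C_0 ≅ Z^7, C_1 ≅ Z^18, C_2 ≅ Z^12.

∂_1: C_1 → C_0 maps an edge to its endpoints' difference, ∂[p,q] = q − p. For instance
  ∂ef = f − e.
This gives a 7×18 integer matrix of rank 6; reducing to Smith normal form yields diagonal entries (1,1,1,1,1,1).

The boundary map ∂_2: C_2 → C_1 acts by ∂[p,q,r] = [q,r] − [p,r] + [p,q]. For instance
  ∂abg = bg − ag + ab,
  ∂bdg = dg − bg + bd.
This gives a 18×12 integer matrix of rank 12; reducing to Smith normal form yields diagonal entries (1,1,1,1,1,1,1,1,1,1,1,2).

From H_k ≅ ker(∂_k) / im(∂_{k+1}) we obtain:

  H_0: rank C_0 − rank ∂_1 = 7 − 6 = 1, and the invariant factors of ∂_1 are all 1, so H_0 = Z.
  H_1: rank ker ∂_1 − rank ∂_2 = (18 − 6) − 12 = 0, and ∂_2 has invariant factor 2 > 1, so H_1 = Z/2.
  H_2: rank ker ∂_2 − rank ∂_3 = (12 − 12) − 0 = 0, and there is no ∂_3, so H_2 = 0.

As a check, the Euler characteristic is 7 − 18 + 12 = 1, which agrees with 1 − 0 + 0 = 1.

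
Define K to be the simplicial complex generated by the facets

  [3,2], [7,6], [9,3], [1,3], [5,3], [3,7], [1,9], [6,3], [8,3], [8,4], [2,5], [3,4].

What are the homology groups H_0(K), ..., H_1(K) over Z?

Take the total order 1 < 2 < 3 < 4 < 5 < 6 < 7 < 8 < 9 on the vertex set. Then K (dimension 1) consists of the simplices:

  0-simplices (9): [1], [2], [3], [4], [5], [6], [7], [8], [9]
  1-simplices (12): [1,3], [1,9], [2,3], [2,5], [3,4], [3,5], [3,6], [3,7], [3,8], [3,9], [4,8], [6,7]

Hence C_0 ≅ Z^9, C_1 ≅ Z^12.

Boundary ∂_1: C_1 → C_0 sends each edge [p,q] (with p < q) to q − p. For instance
  ∂[6,7] = [7] − [6].
The 9×12 boundary matrix has rank 8 and Smith normal form diag(1,1,1,1,1,1,1,1).

Now H_k = ker ∂_k / im ∂_{k+1}, so:

  H_0: rank C_0 − rank ∂_1 = 9 − 8 = 1, and the invariant factors of ∂_1 are all 1, so H_0 = Z.
  H_1: rank ker ∂_1 − rank ∂_2 = (12 − 8) − 0 = 4, and there is no ∂_2, so H_1 = Z^4.

(K is a triangulation of a wedge of 4 circles.)

H_0 = Z,  H_1 = Z^4.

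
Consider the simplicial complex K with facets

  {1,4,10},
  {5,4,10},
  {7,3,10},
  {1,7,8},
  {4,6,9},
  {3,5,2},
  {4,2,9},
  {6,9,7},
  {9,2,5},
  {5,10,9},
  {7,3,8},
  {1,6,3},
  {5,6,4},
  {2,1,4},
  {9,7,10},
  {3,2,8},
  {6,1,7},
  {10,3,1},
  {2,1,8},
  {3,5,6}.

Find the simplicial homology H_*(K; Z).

Fix the vertex order 1 < 2 < 3 < 4 < 5 < 6 < 7 < 8 < 9 < 10 and write every simplex with vertices in increasing order. Then dim K = 2 and the simplices of K are:

  0-simplices (10): [1], [2], [3], [4], [5], [6], [7], [8], [9], [10]
  1-simplices (30): (30 of them)
  2-simplices (20): (20 of them)

giving chain groups C_0 ≅ Z^10, C_1 ≅ Z^30, C_2 ≅ Z^20.

∂_1: C_1 → C_0 sends each edge [p,q] (with p < q) to q − p. For instance
  ∂[5,9] = [9] − [5].
The resulting 10×30 matrix has rank 9, and its Smith normal form has invariant factors (1,1,1,1,1,1,1,1,1).

∂_2: C_2 → C_1 sends each 2-simplex [p,q,r] to [q,r] − [p,r] + [p,q]. For instance
  ∂[2,4,9] = [4,9] − [2,9] + [2,4],
  ∂[7,9,10] = [9,10] − [7,10] + [7,9].
This gives a 30×20 integer matrix of rank 20; reducing to Smith normal form yields diagonal entries (1,1,1,1,1,1,1,1,1,1,1,1,1,1,1,1,1,1,1,2).

Now H_k = ker ∂_k / im ∂_{k+1}, so:

  H_0: rank C_0 − rank ∂_1 = 10 − 9 = 1, and the invariant factors of ∂_1 are all 1, so H_0 = Z.
  H_1: rank ker ∂_1 − rank ∂_2 = (30 − 9) − 20 = 1, and ∂_2 has invariant factor 2 > 1, so H_1 = Z ⊕ Z_2.
  H_2: rank ker ∂_2 − rank ∂_3 = (20 − 20) − 0 = 0, and there is no ∂_3, so H_2 = 0.

(K is a triangulation of the Klein bottle.)

H_0 ≅ Z,  H_1 ≅ Z ⊕ Z_2,  H_2 = 0.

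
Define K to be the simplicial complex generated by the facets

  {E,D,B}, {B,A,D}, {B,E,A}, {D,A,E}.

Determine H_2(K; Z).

Fix the vertex order A < B < D < E and write every simplex with vertices in increasing order. Then dim K = 2 and the simplices of K are:

  0-simplices (4): A, B, D, E
  1-simplices (6): AB, AD, AE, BD, BE, DE
  2-simplices (4): ABD, ABE, ADE, BDE

so the chain groups are C_0 ≅ Z^4, C_1 ≅ Z^6, C_2 ≅ Z^4.

Boundary ∂_1: C_1 → C_0 is given by ∂[p,q] = [q] − [p].
This gives a 4×6 integer matrix of rank 3; reducing to Smith normal form yields diagonal entries (1,1,1).

The boundary map ∂_2: C_2 → C_1 maps a triangle to the signed sum of its edges. For instance
  ∂ABD = BD − AD + AB,
  ∂ADE = DE − AE + AD.
As a 6×4 matrix over Z this has rank 3, with invariant factors (1,1,1).

Computing H_k = (kernel of ∂_k) / (image of ∂_{k+1}):

  H_2: rank ker ∂_2 − rank ∂_3 = (4 − 3) − 0 = 1, and there is no ∂_3, so H_2 = Z.

H_2 ≅ Z.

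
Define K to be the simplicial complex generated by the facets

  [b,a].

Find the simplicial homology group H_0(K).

H_0 ≅ Z.

K has 2 vertices, 1 edge.
rank ∂_0 = 0, rank ∂_1 = 1 ⇒ b_0 = 2 − 0 − 1 = 1; all invariant factors of ∂_1 are 1 so no torsion. So H_0 = Z.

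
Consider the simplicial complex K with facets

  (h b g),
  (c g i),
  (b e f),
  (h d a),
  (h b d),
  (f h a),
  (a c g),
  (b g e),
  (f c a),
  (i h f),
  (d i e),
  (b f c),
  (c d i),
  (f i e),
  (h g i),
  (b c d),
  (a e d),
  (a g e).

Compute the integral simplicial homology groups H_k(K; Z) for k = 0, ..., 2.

H_0 ≅ Z,  H_1 ≅ Z^2,  H_2 ≅ Z.

We work with the vertex ordering a < b < c < d < e < f < g < h < i. The simplices of K, each written with vertices in increasing order, are:

  0-simplices (9): a, b, c, d, e, f, g, h, i
  1-simplices (27): ac, ad, ae, af, ag, ah, bc, bd, be, bf, bg, bh, cd, cf, cg, ci, de, dh, di, ef, eg, ei, fh, fi, gh, gi, hi
  2-simplices (18): acf, acg, ade, adh, aeg, afh, bcd, bcf, bdh, bef, beg, bgh, cdi, cgi, dei, efi, fhi, ghi

so the chain groups are C_0 ≅ Z^9, C_1 ≅ Z^27, C_2 ≅ Z^18.

The boundary map ∂_1: C_1 → C_0 maps an edge to its endpoints' difference, ∂[p,q] = q − p.
As a 9×27 matrix over Z this has rank 8, with invariant factors (1,1,1,1,1,1,1,1).

The boundary map ∂_2: C_2 → C_1 maps a triangle to the signed sum of its edges. For instance
  ∂afh = fh − ah + af,
  ∂bcd = cd − bd + bc.
This gives a 27×18 integer matrix of rank 17; reducing to Smith normal form yields diagonal entries (1,1,1,1,1,1,1,1,1,1,1,1,1,1,1,1,1).

From H_k ≅ ker(∂_k) / im(∂_{k+1}) we obtain:

  H_0: rank C_0 − rank ∂_1 = 9 − 8 = 1, and the invariant factors of ∂_1 are all 1, so H_0 ≅ Z.
  H_1: rank ker ∂_1 − rank ∂_2 = (27 − 8) − 17 = 2, and the invariant factors of ∂_2 are all 1, so H_1 ≅ Z^2.
  H_2: rank ker ∂_2 − rank ∂_3 = (18 − 17) − 0 = 1, and there is no ∂_3, so H_2 ≅ Z.

As a check, the Euler characteristic is 9 − 27 + 18 = 0, which agrees with 1 − 2 + 1 = 0.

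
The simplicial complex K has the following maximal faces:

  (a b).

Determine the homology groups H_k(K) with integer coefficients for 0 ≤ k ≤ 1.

H_0 ≅ Z,  H_1 = 0.

Take the total order a < b on the vertex set. Then K (dimension 1) consists of the simplices:

  0-simplices (2): a, b
  1-simplices (1): ab

so the chain groups are C_0 ≅ Z^2, C_1 ≅ Z^1.

The boundary map ∂_1: C_1 → C_0 sends each edge [p,q] (with p < q) to q − p. For instance
  ∂ab = b − a.
The 2×1 boundary matrix has rank 1 and Smith normal form diag(1).

Computing H_k = (kernel of ∂_k) / (image of ∂_{k+1}):

  H_0: rank C_0 − rank ∂_1 = 2 − 1 = 1, and the invariant factors of ∂_1 are all 1, so H_0 ≅ Z.
  H_1: rank ker ∂_1 − rank ∂_2 = (1 − 1) − 0 = 0, and there is no ∂_2, so H_1 ≅ 0.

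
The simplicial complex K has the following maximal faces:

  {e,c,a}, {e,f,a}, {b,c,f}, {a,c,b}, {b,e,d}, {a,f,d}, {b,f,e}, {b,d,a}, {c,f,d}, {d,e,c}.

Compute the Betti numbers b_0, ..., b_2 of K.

b_0 = 1, b_1 = 0, b_2 = 0.

K has 6 vertices, 15 edges, 10 triangles.
rank ∂_0 = 0, rank ∂_1 = 5 ⇒ b_0 = 6 − 0 − 5 = 1; all invariant factors of ∂_1 are 1 so no torsion. So H_0 = Z.
rank ∂_1 = 5, rank ∂_2 = 10 ⇒ b_1 = 15 − 5 − 10 = 0; ∂_2 has invariant factor(s) [2] giving torsion. So H_1 = Z/2.
rank ∂_2 = 10, rank ∂_3 = 0 ⇒ b_2 = 10 − 10 − 0 = 0. So H_2 = 0.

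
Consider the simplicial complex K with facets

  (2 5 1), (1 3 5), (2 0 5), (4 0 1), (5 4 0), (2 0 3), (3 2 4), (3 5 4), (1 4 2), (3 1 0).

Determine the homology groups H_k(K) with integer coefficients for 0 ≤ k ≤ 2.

K has 6 vertices, 15 edges, 10 triangles.
rank ∂_0 = 0, rank ∂_1 = 5 ⇒ b_0 = 6 − 0 − 5 = 1; all invariant factors of ∂_1 are 1 so no torsion. So H_0 ≅ Z.
rank ∂_1 = 5, rank ∂_2 = 10 ⇒ b_1 = 15 − 5 − 10 = 0; ∂_2 has invariant factor(s) [2] giving torsion. So H_1 ≅ Z/2.
rank ∂_2 = 10, rank ∂_3 = 0 ⇒ b_2 = 10 − 10 − 0 = 0. So H_2 ≅ 0.

H_0 ≅ Z,  H_1 ≅ Z/2,  H_2 = 0.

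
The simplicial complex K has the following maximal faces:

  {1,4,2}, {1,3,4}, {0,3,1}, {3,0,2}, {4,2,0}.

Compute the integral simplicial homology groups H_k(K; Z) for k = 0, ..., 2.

K has 5 vertices, 10 edges, 5 triangles.
rank ∂_0 = 0, rank ∂_1 = 4 ⇒ b_0 = 5 − 0 − 4 = 1; all invariant factors of ∂_1 are 1 so no torsion. So H_0 = Z.
rank ∂_1 = 4, rank ∂_2 = 5 ⇒ b_1 = 10 − 4 − 5 = 1; all invariant factors of ∂_2 are 1 so no torsion. So H_1 = Z.
rank ∂_2 = 5, rank ∂_3 = 0 ⇒ b_2 = 5 − 5 − 0 = 0. So H_2 = 0.

H_0 = Z,  H_1 = Z,  H_2 = 0.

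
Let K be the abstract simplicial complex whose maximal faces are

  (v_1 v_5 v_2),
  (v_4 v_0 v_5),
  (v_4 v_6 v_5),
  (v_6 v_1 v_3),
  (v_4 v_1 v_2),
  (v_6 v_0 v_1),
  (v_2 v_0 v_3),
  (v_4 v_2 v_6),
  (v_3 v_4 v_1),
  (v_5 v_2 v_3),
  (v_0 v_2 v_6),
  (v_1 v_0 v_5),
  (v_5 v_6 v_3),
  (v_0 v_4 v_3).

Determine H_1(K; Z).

H_1 ≅ Z^2.

We work with the vertex ordering v_0 < v_1 < v_2 < v_3 < v_4 < v_5 < v_6. The simplices of K, each written with vertices in increasing order, are:

  0-simplices (7): [v_0], [v_1], [v_2], [v_3], [v_4], [v_5], [v_6]
  1-simplices (21): (21 of them)
  2-simplices (14): (14 of them)

giving chain groups C_0 ≅ Z^7, C_1 ≅ Z^21, C_2 ≅ Z^14.

Boundary ∂_1: C_1 → C_0 sends each edge [p,q] (with p < q) to q − p.
The 7×21 boundary matrix has rank 6 and Smith normal form diag(1,1,1,1,1,1).

∂_2: C_2 → C_1 maps a triangle to the signed sum of its edges. For instance
  ∂[v_0,v_1,v_6] = [v_1,v_6] − [v_0,v_6] + [v_0,v_1],
  ∂[v_0,v_4,v_5] = [v_4,v_5] − [v_0,v_5] + [v_0,v_4].
The 21×14 boundary matrix has rank 13 and Smith normal form diag(1,1,1,1,1,1,1,1,1,1,1,1,1).

Now H_k = ker ∂_k / im ∂_{k+1}, so:

  H_1: rank ker ∂_1 − rank ∂_2 = (21 − 6) − 13 = 2, and the invariant factors of ∂_2 are all 1, so H_1 = Z^2.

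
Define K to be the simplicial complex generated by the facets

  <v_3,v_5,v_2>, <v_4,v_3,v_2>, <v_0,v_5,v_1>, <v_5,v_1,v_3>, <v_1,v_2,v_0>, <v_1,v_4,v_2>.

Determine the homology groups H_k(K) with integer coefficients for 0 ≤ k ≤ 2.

K has 6 vertices, 12 edges, 6 triangles.
rank ∂_0 = 0, rank ∂_1 = 5 ⇒ b_0 = 6 − 0 − 5 = 1; all invariant factors of ∂_1 are 1 so no torsion. So H_0 = Z.
rank ∂_1 = 5, rank ∂_2 = 6 ⇒ b_1 = 12 − 5 − 6 = 1; all invariant factors of ∂_2 are 1 so no torsion. So H_1 = Z.
rank ∂_2 = 6, rank ∂_3 = 0 ⇒ b_2 = 6 − 6 − 0 = 0. So H_2 = 0.

H_0 ≅ Z,  H_1 ≅ Z,  H_2 = 0.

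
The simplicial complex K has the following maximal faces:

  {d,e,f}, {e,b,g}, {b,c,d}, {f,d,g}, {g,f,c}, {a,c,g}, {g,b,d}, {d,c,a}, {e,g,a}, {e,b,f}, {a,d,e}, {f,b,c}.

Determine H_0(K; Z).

H_0 = Z.

Order the vertices as a < b < c < d < e < f < g. Listing each simplex with vertices in this order, K has dimension 2 with simplices:

  0-simplices (7): a, b, c, d, e, f, g
  1-simplices (18): ac, ad, ae, ag, bc, bd, be, bf, bg, cd, cf, cg, de, df, dg, ef, eg, fg
  2-simplices (12): acd, acg, ade, aeg, bcd, bcf, bdg, bef, beg, cfg, def, dfg

giving chain groups C_0 ≅ Z^7, C_1 ≅ Z^18, C_2 ≅ Z^12.

Boundary ∂_1: C_1 → C_0 is given by ∂[p,q] = [q] − [p].
As a 7×18 matrix over Z this has rank 6, with invariant factors (1,1,1,1,1,1).

Boundary ∂_2: C_2 → C_1 acts by ∂[p,q,r] = [q,r] − [p,r] + [p,q]. For instance
  ∂cfg = fg − cg + cf,
  ∂bcf = cf − bf + bc.
As a 18×12 matrix over Z this has rank 12, with invariant factors (1,1,1,1,1,1,1,1,1,1,1,2).

Computing H_k = (kernel of ∂_k) / (image of ∂_{k+1}):

  H_0: rank C_0 − rank ∂_1 = 7 − 6 = 1, and the invariant factors of ∂_1 are all 1, so H_0 ≅ Z.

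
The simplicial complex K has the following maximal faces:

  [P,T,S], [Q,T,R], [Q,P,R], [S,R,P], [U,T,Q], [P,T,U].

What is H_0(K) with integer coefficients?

H_0 ≅ Z.

Fix the vertex order P < Q < R < S < T < U and write every simplex with vertices in increasing order. Then dim K = 2 and the simplices of K are:

  0-simplices (6): P, Q, R, S, T, U
  1-simplices (12): PQ, PR, PS, PT, PU, QR, QT, QU, RS, RT, ST, TU
  2-simplices (6): PQR, PRS, PST, PTU, QRT, QTU

Hence C_0 ≅ Z^6, C_1 ≅ Z^12, C_2 ≅ Z^6.

∂_1: C_1 → C_0 maps an edge to its endpoints' difference, ∂[p,q] = q − p. For instance
  ∂PS = S − P.
As a 6×12 matrix over Z this has rank 5, with invariant factors (1,1,1,1,1).

The boundary map ∂_2: C_2 → C_1 sends each 2-simplex [p,q,r] to [q,r] − [p,r] + [p,q]. For instance
  ∂PQR = QR − PR + PQ,
  ∂QRT = RT − QT + QR.
The 12×6 boundary matrix has rank 6 and Smith normal form diag(1,1,1,1,1,1).

Reading off H_k = ker ∂_k / im ∂_{k+1}:

  H_0: rank C_0 − rank ∂_1 = 6 − 5 = 1, and the invariant factors of ∂_1 are all 1, so H_0 = Z.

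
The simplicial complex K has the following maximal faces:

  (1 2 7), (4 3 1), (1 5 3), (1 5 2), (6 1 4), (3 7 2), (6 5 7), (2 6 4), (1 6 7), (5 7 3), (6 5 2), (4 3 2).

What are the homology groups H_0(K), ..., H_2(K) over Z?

K has 7 vertices, 18 edges, 12 triangles.
rank ∂_0 = 0, rank ∂_1 = 6 ⇒ b_0 = 7 − 0 − 6 = 1; all invariant factors of ∂_1 are 1 so no torsion. So H_0 ≅ Z.
rank ∂_1 = 6, rank ∂_2 = 12 ⇒ b_1 = 18 − 6 − 12 = 0; ∂_2 has invariant factor(s) [2] giving torsion. So H_1 ≅ Z_2.
rank ∂_2 = 12, rank ∂_3 = 0 ⇒ b_2 = 12 − 12 − 0 = 0. So H_2 ≅ 0.

H_0 = Z,  H_1 = Z_2,  H_2 = 0.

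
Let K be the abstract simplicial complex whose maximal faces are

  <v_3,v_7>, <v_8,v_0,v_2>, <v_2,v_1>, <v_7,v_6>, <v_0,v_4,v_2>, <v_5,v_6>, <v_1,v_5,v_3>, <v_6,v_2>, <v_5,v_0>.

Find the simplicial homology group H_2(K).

Fix the vertex order v_0 < v_1 < v_2 < v_3 < v_4 < v_5 < v_6 < v_7 < v_8 and write every simplex with vertices in increasing order. Then dim K = 2 and the simplices of K are:

  0-simplices (9): [v_0], [v_1], [v_2], [v_3], [v_4], [v_5], [v_6], [v_7], [v_8]
  1-simplices (14): [v_0,v_2], [v_0,v_4], [v_0,v_5], [v_0,v_8], [v_1,v_2], [v_1,v_3], [v_1,v_5], [v_2,v_4], [v_2,v_6], [v_2,v_8], [v_3,v_5], [v_3,v_7], [v_5,v_6], [v_6,v_7]
  2-simplices (3): [v_0,v_2,v_4], [v_0,v_2,v_8], [v_1,v_3,v_5]

so the chain groups are C_0 ≅ Z^9, C_1 ≅ Z^14, C_2 ≅ Z^3.

The boundary map ∂_1: C_1 → C_0 is given by ∂[p,q] = [q] − [p]. For instance
  ∂[v_1,v_5] = [v_5] − [v_1].
This gives a 9×14 integer matrix of rank 8; reducing to Smith normal form yields diagonal entries (1,1,1,1,1,1,1,1).

∂_2: C_2 → C_1 sends each 2-simplex [p,q,r] to [q,r] − [p,r] + [p,q]. For instance
  ∂[v_0,v_2,v_8] = [v_2,v_8] − [v_0,v_8] + [v_0,v_2],
  ∂[v_1,v_3,v_5] = [v_3,v_5] − [v_1,v_5] + [v_1,v_3].
The resulting 14×3 matrix has rank 3, and its Smith normal form has invariant factors (1,1,1).

Now H_k = ker ∂_k / im ∂_{k+1}, so:

  H_2: rank ker ∂_2 − rank ∂_3 = (3 − 3) − 0 = 0, and there is no ∂_3, so H_2 ≅ 0.

H_2 = 0.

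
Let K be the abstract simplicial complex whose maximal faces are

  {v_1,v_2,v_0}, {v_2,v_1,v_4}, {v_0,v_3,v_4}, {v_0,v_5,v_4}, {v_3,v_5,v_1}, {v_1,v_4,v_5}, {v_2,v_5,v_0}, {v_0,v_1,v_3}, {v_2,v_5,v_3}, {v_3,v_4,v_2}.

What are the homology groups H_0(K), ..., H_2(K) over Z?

H_0 ≅ Z,  H_1 ≅ Z/2,  H_2 = 0.

Fix the vertex order v_0 < v_1 < v_2 < v_3 < v_4 < v_5 and write every simplex with vertices in increasing order. Then dim K = 2 and the simplices of K are:

  0-simplices (6): [v_0], [v_1], [v_2], [v_3], [v_4], [v_5]
  1-simplices (15): (15 of them)
  2-simplices (10): [v_0,v_1,v_2], [v_0,v_1,v_3], [v_0,v_2,v_5], [v_0,v_3,v_4], [v_0,v_4,v_5], [v_1,v_2,v_4], [v_1,v_3,v_5], [v_1,v_4,v_5], [v_2,v_3,v_4], [v_2,v_3,v_5]

giving chain groups C_0 ≅ Z^6, C_1 ≅ Z^15, C_2 ≅ Z^10.

∂_1: C_1 → C_0 sends each edge [p,q] (with p < q) to q − p.
The resulting 6×15 matrix has rank 5, and its Smith normal form has invariant factors (1,1,1,1,1).

∂_2: C_2 → C_1 sends each 2-simplex [p,q,r] to [q,r] − [p,r] + [p,q]. For instance
  ∂[v_2,v_3,v_4] = [v_3,v_4] − [v_2,v_4] + [v_2,v_3],
  ∂[v_0,v_4,v_5] = [v_4,v_5] − [v_0,v_5] + [v_0,v_4].
This gives a 15×10 integer matrix of rank 10; reducing to Smith normal form yields diagonal entries (1,1,1,1,1,1,1,1,1,2).

Now H_k = ker ∂_k / im ∂_{k+1}, so:

  H_0: rank C_0 − rank ∂_1 = 6 − 5 = 1, and the invariant factors of ∂_1 are all 1, so H_0 ≅ Z.
  H_1: rank ker ∂_1 − rank ∂_2 = (15 − 5) − 10 = 0, and ∂_2 has invariant factor 2 > 1, so H_1 ≅ Z/2.
  H_2: rank ker ∂_2 − rank ∂_3 = (10 − 10) − 0 = 0, and there is no ∂_3, so H_2 ≅ 0.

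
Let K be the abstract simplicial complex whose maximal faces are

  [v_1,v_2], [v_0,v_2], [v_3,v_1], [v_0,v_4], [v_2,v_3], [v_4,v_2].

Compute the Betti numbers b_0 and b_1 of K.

Take the total order v_0 < v_1 < v_2 < v_3 < v_4 on the vertex set. Then K (dimension 1) consists of the simplices:

  0-simplices (5): [v_0], [v_1], [v_2], [v_3], [v_4]
  1-simplices (6): [v_0,v_2], [v_0,v_4], [v_1,v_2], [v_1,v_3], [v_2,v_3], [v_2,v_4]

giving chain groups C_0 ≅ Z^5, C_1 ≅ Z^6.

∂_1: C_1 → C_0 maps an edge to its endpoints' difference, ∂[p,q] = q − p.
The resulting 5×6 matrix has rank 4, and its Smith normal form has invariant factors (1,1,1,1).

From H_k ≅ ker(∂_k) / im(∂_{k+1}) we obtain:

  H_0: rank C_0 − rank ∂_1 = 5 − 4 = 1, and the invariant factors of ∂_1 are all 1, so H_0 = Z.
  H_1: rank ker ∂_1 − rank ∂_2 = (6 − 4) − 0 = 2, and there is no ∂_2, so H_1 = Z^2.

As a check, the Euler characteristic is 5 − 6 = -1, which agrees with 1 − 2 = -1.

Hence the Betti numbers are b_0 = 1, b_1 = 2.

b_0 = 1, b_1 = 2.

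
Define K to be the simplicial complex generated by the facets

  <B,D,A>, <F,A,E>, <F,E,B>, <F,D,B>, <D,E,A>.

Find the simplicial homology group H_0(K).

H_0 = Z.

Fix the vertex order A < B < D < E < F and write every simplex with vertices in increasing order. Then dim K = 2 and the simplices of K are:

  0-simplices (5): A, B, D, E, F
  1-simplices (10): AB, AD, AE, AF, BD, BE, BF, DE, DF, EF
  2-simplices (5): ABD, ADE, AEF, BDF, BEF

giving chain groups C_0 ≅ Z^5, C_1 ≅ Z^10, C_2 ≅ Z^5.

∂_1: C_1 → C_0 maps an edge to its endpoints' difference, ∂[p,q] = q − p.
The resulting 5×10 matrix has rank 4, and its Smith normal form has invariant factors (1,1,1,1).

The boundary map ∂_2: C_2 → C_1 maps a triangle to the signed sum of its edges. For instance
  ∂ADE = DE − AE + AD,
  ∂BDF = DF − BF + BD.
This gives a 10×5 integer matrix of rank 5; reducing to Smith normal form yields diagonal entries (1,1,1,1,1).

Computing H_k = (kernel of ∂_k) / (image of ∂_{k+1}):

  H_0: rank C_0 − rank ∂_1 = 5 − 4 = 1, and the invariant factors of ∂_1 are all 1, so H_0 ≅ Z.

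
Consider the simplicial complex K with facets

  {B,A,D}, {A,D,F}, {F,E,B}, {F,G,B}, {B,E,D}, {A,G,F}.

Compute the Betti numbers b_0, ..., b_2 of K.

b_0 = 1, b_1 = 1, b_2 = 0.

Fix the vertex order A < B < D < E < F < G and write every simplex with vertices in increasing order. Then dim K = 2 and the simplices of K are:

  0-simplices (6): A, B, D, E, F, G
  1-simplices (12): AB, AD, AF, AG, BD, BE, BF, BG, DE, DF, EF, FG
  2-simplices (6): ABD, ADF, AFG, BDE, BEF, BFG

so the chain groups are C_0 ≅ Z^6, C_1 ≅ Z^12, C_2 ≅ Z^6.

∂_1: C_1 → C_0 is given by ∂[p,q] = [q] − [p].
As a 6×12 matrix over Z this has rank 5, with invariant factors (1,1,1,1,1).

∂_2: C_2 → C_1 acts by ∂[p,q,r] = [q,r] − [p,r] + [p,q]. For instance
  ∂ABD = BD − AD + AB,
  ∂ADF = DF − AF + AD.
The 12×6 boundary matrix has rank 6 and Smith normal form diag(1,1,1,1,1,1).

From H_k ≅ ker(∂_k) / im(∂_{k+1}) we obtain:

  H_0: rank C_0 − rank ∂_1 = 6 − 5 = 1, and the invariant factors of ∂_1 are all 1, so H_0 = Z.
  H_1: rank ker ∂_1 − rank ∂_2 = (12 − 5) − 6 = 1, and the invariant factors of ∂_2 are all 1, so H_1 = Z.
  H_2: rank ker ∂_2 − rank ∂_3 = (6 − 6) − 0 = 0, and there is no ∂_3, so H_2 = 0.

As a check, the Euler characteristic is 6 − 12 + 6 = 0, which agrees with 1 − 1 + 0 = 0.
(K is a triangulation of the cylinder S^1 x I.)

Hence the Betti numbers are b_0 = 1, b_1 = 1, b_2 = 0.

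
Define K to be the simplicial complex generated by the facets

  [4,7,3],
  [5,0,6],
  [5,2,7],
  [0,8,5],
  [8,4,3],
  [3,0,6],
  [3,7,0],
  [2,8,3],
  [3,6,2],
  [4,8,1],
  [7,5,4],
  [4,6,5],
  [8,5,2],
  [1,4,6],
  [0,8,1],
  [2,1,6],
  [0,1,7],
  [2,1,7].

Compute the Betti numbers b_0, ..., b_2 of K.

Order the vertices as 0 < 1 < 2 < 3 < 4 < 5 < 6 < 7 < 8. Listing each simplex with vertices in this order, K has dimension 2 with simplices:

  0-simplices (9): [0], [1], [2], [3], [4], [5], [6], [7], [8]
  1-simplices (27): (27 of them)
  2-simplices (18): [0,1,7], [0,1,8], [0,3,6], [0,3,7], [0,5,6], [0,5,8], [1,2,6], [1,2,7], [1,4,6], [1,4,8], [2,3,6], [2,3,8], [2,5,7], [2,5,8], [3,4,7], [3,4,8], [4,5,6], [4,5,7]

so the chain groups are C_0 ≅ Z^9, C_1 ≅ Z^27, C_2 ≅ Z^18.

∂_1: C_1 → C_0 maps an edge to its endpoints' difference, ∂[p,q] = q − p.
The resulting 9×27 matrix has rank 8, and its Smith normal form has invariant factors (1,1,1,1,1,1,1,1).

Boundary ∂_2: C_2 → C_1 sends each 2-simplex [p,q,r] to [q,r] − [p,r] + [p,q]. For instance
  ∂[2,3,6] = [3,6] − [2,6] + [2,3],
  ∂[3,4,8] = [4,8] − [3,8] + [3,4].
The 27×18 boundary matrix has rank 17 and Smith normal form diag(1,1,1,1,1,1,1,1,1,1,1,1,1,1,1,1,1).

Now H_k = ker ∂_k / im ∂_{k+1}, so:

  H_0: rank C_0 − rank ∂_1 = 9 − 8 = 1, and the invariant factors of ∂_1 are all 1, so H_0 ≅ Z.
  H_1: rank ker ∂_1 − rank ∂_2 = (27 − 8) − 17 = 2, and the invariant factors of ∂_2 are all 1, so H_1 ≅ Z^2.
  H_2: rank ker ∂_2 − rank ∂_3 = (18 − 17) − 0 = 1, and there is no ∂_3, so H_2 ≅ Z.

(K is a triangulation of the torus T^2.)

Hence the Betti numbers are b_0 = 1, b_1 = 2, b_2 = 1.

b_0 = 1, b_1 = 2, b_2 = 1.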